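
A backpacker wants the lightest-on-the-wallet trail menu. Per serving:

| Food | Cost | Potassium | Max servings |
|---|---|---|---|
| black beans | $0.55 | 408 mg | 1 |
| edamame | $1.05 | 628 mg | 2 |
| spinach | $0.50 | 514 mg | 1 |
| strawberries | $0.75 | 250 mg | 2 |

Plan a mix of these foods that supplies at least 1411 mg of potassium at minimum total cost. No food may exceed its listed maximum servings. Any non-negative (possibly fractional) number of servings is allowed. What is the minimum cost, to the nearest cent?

$1.87

Cost per mg of potassium: spinach $0.0010, black beans $0.0013, edamame $0.0017, strawberries $0.0030.
Take 1 serving of spinach: +514.0 mg potassium for $0.50 (total $0.50, still need 897.0 mg).
Take 1 serving of black beans: +408.0 mg potassium for $0.55 (total $1.05, still need 489.0 mg).
Take 0.7787 servings of edamame: +489.0 mg potassium for $0.82 (total $1.87, still need 0.0 mg).
Greedy by cheapest-per-mg is optimal for a single linear constraint, so the minimum cost is $1.87.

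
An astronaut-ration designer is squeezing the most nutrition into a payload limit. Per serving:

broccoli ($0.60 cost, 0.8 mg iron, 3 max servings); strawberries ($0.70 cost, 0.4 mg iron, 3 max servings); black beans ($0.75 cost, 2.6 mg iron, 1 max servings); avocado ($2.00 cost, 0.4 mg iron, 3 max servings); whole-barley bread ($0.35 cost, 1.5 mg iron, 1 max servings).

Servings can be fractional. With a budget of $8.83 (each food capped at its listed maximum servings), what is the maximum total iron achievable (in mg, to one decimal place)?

Iron per dollar: whole-barley bread 4.286, black beans 3.467, broccoli 1.333, strawberries 0.5714, avocado 0.2.
Take 1 serving of whole-barley bread: spends $0.35, +1.5 mg iron (running total 1.5 mg).
Take 1 serving of black beans: spends $0.75, +2.6 mg iron (running total 4.1 mg).
Take 3 servings of broccoli: spends $1.80, +2.4 mg iron (running total 6.5 mg).
Take 3 servings of strawberries: spends $2.10, +1.2 mg iron (running total 7.7 mg).
Take 1.915 servings of avocado: spends $3.83, +0.8 mg iron (running total 8.5 mg).
Greedy by best ratio exhausts the cost allowance optimally: 8.5 mg.

8.5 mg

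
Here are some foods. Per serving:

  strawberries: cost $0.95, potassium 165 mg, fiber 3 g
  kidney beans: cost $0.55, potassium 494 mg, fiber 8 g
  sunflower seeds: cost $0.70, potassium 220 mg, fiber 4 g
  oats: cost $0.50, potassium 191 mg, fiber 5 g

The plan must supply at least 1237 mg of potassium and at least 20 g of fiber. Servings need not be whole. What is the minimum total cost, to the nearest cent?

$1.38

For a min-cost LP with two ≥-constraints, a basic feasible solution has at most two positive variables.
strawberries only: max(1237/165, 20/3) = 7.497 servings → $7.12.
kidney beans only: max(1237/494, 20/8) = 2.504 servings → $1.38.
sunflower seeds only: max(1237/220, 20/4) = 5.623 servings → $3.94.
oats only: max(1237/191, 20/5) = 6.476 servings → $3.24.
strawberries + kidney beans: intersection lies outside the first quadrant.
strawberries + sunflower seeds (both tight): parallel constraints — no distinct corner.
strawberries + oats with both targets exact would need a negative amount; discard.
kidney beans + sunflower seeds: the both-tight solution has a negative serving — not a feasible corner.
kidney beans + oats: the both-tight solution has a negative serving — not a feasible corner.
sunflower seeds + oats: intersection lies outside the first quadrant.
So the least-cost plan costs $1.38.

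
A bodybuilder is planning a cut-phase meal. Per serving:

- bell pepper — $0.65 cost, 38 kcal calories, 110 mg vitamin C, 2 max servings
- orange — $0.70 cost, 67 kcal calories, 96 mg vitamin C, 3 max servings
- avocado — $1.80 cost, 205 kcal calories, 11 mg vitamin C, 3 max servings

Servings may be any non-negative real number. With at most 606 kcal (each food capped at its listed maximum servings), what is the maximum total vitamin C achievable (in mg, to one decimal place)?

525.7 mg

Vitamin C per kcal: bell pepper 2.895, orange 1.433, avocado 0.05366.
Take 2 servings of bell pepper: uses 76 kcal, +220.0 mg vitamin C (running total 220.0 mg).
Take 3 servings of orange: uses 201 kcal, +288.0 mg vitamin C (running total 508.0 mg).
Take 1.605 servings of avocado: uses 329 kcal, +17.7 mg vitamin C (running total 525.7 mg).
Filling greedily by vitamin C-per-kcal is optimal for one linear limit, giving 525.7 mg.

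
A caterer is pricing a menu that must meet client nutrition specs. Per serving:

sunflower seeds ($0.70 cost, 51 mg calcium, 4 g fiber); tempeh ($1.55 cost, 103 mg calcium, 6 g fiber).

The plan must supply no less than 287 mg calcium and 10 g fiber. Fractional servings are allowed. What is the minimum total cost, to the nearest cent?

The cheapest plan sits at a corner of the feasible region — with two constraints it uses at most two foods.
sunflower seeds only: max(287/51, 10/4) = 5.627 servings → $3.94.
tempeh only: max(287/103, 10/6) = 2.786 servings → $4.32.
sunflower seeds + tempeh: the both-tight solution has a negative serving — not a feasible corner.
Cheapest feasible corner: $3.94.

$3.94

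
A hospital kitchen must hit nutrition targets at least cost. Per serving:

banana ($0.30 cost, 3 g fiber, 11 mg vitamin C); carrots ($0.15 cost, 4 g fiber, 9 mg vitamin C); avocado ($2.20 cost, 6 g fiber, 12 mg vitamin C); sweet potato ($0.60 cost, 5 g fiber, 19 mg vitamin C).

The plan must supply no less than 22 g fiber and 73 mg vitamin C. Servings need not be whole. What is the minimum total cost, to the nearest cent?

$1.22

Minimising a linear cost over {fiber ≥ 22, vitamin C ≥ 73, servings ≥ 0} — the optimum is at a vertex, using one or two foods.
banana only: max(22/3, 73/11) = 7.333 servings → $2.20.
carrots only: max(22/4, 73/9) = 8.111 servings → $1.22.
avocado only: max(22/6, 73/12) = 6.083 servings → $13.38.
sweet potato only: max(22/5, 73/19) = 4.4 servings → $2.64.
banana + carrots with both tight: 5.529 servings and 1.353 servings → $1.86.
banana + avocado with both tight: 5.8 servings and 0.7667 servings → $3.43.
banana + sweet potato: the both-tight solution has a negative serving — not a feasible corner.
carrots + avocado: the both-tight solution has a negative serving — not a feasible corner.
carrots + sweet potato with both tight: 1.71 servings and 3.032 servings → $2.08.
avocado + sweet potato with both tight: 0.9815 servings and 3.222 servings → $4.09.
So the least-cost plan costs $1.22.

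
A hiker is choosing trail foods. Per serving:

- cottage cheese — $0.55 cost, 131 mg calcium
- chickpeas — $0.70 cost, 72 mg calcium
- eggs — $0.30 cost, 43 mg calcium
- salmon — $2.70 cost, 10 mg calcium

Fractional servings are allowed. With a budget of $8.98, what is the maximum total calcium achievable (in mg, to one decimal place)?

Calcium per dollar: cottage cheese 238.2, eggs 143.3, chickpeas 102.9, salmon 3.704.
With no serving limits, spend the whole cost allowance on cottage cheese: $8.98 / $0.55 × 131 mg = 2138.9 mg.

2138.9 mg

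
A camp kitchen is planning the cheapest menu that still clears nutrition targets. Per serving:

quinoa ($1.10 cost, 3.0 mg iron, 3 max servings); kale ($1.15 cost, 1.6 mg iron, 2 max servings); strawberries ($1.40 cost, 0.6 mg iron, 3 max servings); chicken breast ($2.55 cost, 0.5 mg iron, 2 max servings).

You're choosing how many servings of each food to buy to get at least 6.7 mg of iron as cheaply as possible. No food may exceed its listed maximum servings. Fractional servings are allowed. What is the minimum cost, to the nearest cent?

Cost per mg of iron: quinoa $0.3667, kale $0.7188, strawberries $2.3333, chicken breast $5.1000.
Take 2.233 servings of quinoa: +6.7 mg iron for $2.46 (total $2.46, still need 0.0 mg).
Greedy by cheapest-per-mg is optimal for a single linear constraint, so the minimum cost is $2.46.

$2.46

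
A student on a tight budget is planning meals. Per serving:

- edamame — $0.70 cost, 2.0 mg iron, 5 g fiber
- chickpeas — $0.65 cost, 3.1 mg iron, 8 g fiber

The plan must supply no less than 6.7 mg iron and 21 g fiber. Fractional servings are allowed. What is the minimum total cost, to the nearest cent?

$1.71

For a min-cost LP with two ≥-constraints, a basic feasible solution has at most two positive variables.
edamame only: max(6.7/2.0, 21/5) = 4.2 servings → $2.94.
chickpeas only: max(6.7/3.1, 21/8) = 2.625 servings → $1.71.
edamame + chickpeas with both targets exact would need a negative amount; discard.
Cheapest feasible corner: $1.71.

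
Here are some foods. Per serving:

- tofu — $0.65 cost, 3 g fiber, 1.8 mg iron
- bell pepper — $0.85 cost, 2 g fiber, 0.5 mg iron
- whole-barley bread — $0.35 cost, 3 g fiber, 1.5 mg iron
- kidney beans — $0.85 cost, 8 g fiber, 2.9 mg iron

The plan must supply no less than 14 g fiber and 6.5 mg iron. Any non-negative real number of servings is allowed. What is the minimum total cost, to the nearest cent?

$1.60

A basic optimal solution has at most two foods positive. Try each food alone and each pair with both targets met exactly.
tofu only: max(14/3, 6.5/1.8) = 4.667 servings → $3.03.
bell pepper only: max(14/2, 6.5/0.5) = 13 servings → $11.05.
whole-barley bread only: max(14/3, 6.5/1.5) = 4.667 servings → $1.63.
kidney beans only: max(14/8, 6.5/2.9) = 2.241 servings → $1.91.
tofu + bell pepper with both tight: 2.857 servings and 2.714 servings → $4.16.
tofu + whole-barley bread: the both-tight solution has a negative serving — not a feasible corner.
tofu + kidney beans with both tight: 2 servings and 1 serving → $2.15.
bell pepper + whole-barley bread with both tight: 1 serving and 4 servings → $2.25.
bell pepper + kidney beans with both targets exact would need a negative amount; discard.
whole-barley bread + kidney beans with both tight: 3.455 servings and 0.4545 servings → $1.60.
The minimum over all feasible corners is $1.60.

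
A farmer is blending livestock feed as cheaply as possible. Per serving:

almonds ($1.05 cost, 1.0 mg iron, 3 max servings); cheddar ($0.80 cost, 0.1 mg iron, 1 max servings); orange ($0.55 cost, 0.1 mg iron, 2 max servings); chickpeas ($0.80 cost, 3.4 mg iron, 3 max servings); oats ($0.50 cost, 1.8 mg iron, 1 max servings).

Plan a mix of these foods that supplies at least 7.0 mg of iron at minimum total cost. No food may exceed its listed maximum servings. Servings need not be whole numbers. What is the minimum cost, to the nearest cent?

Cost per mg of iron: chickpeas $0.2353, oats $0.2778, almonds $1.0500, orange $5.5000, cheddar $8.0000.
Take 2.059 servings of chickpeas: +7.0 mg iron for $1.65 (total $1.65, still need 0.0 mg).
Filling from the cheapest source first is optimal under one linear minimum: $1.65.

$1.65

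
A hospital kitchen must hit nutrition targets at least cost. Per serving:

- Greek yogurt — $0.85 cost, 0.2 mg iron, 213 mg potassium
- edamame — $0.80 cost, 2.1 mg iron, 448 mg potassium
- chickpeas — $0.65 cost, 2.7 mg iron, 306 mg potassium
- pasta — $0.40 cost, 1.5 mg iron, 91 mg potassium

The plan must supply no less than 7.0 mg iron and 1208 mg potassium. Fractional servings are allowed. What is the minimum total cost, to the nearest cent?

Greek yogurt only: max(7.0/0.2, 1208/213) = 35 servings → $29.75.
edamame only: max(7.0/2.1, 1208/448) = 3.333 servings → $2.67.
chickpeas only: max(7.0/2.7, 1208/306) = 3.948 servings → $2.57.
pasta only: max(7.0/1.5, 1208/91) = 13.27 servings → $5.31.
Greek yogurt + edamame with both targets exact would need a negative amount; discard.
Greek yogurt + chickpeas with both tight: 2.179 servings and 2.431 servings → $3.43.
Greek yogurt + pasta with both tight: 3.9 servings and 4.147 servings → $4.97.
edamame + chickpeas with both tight: 1.975 servings and 1.057 servings → $2.27.
edamame + pasta with both tight: 2.443 servings and 1.246 servings → $2.45.
chickpeas + pasta with both targets exact would need a negative amount; discard.
So the least-cost plan costs $2.27.

$2.27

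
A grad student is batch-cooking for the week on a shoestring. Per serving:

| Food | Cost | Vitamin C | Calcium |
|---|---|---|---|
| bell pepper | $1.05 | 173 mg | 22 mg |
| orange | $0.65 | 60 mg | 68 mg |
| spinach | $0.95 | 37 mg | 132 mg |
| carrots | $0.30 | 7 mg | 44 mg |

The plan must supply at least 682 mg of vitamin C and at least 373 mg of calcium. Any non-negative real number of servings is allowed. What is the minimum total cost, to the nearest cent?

This is a tiny linear program; its minimum lies at a vertex of the feasible set. List the vertices and price them.
bell pepper only: max(682/173, 373/22) = 16.95 servings → $17.80.
orange only: max(682/60, 373/68) = 11.37 servings → $7.39.
spinach only: max(682/37, 373/132) = 18.43 servings → $17.51.
carrots only: max(682/7, 373/44) = 97.43 servings → $29.23.
bell pepper + orange with both tight: 2.298 servings and 4.742 servings → $5.49.
bell pepper + spinach with both tight: 3.461 servings and 2.249 servings → $5.77.
bell pepper + carrots with both tight: 3.674 servings and 6.641 servings → $5.85.
orange + spinach with both targets exact would need a negative amount; discard.
orange + carrots with both targets exact would need a negative amount; discard.
spinach + carrots with both targets exact would need a negative amount; discard.
Cheapest feasible corner: $5.49.

$5.49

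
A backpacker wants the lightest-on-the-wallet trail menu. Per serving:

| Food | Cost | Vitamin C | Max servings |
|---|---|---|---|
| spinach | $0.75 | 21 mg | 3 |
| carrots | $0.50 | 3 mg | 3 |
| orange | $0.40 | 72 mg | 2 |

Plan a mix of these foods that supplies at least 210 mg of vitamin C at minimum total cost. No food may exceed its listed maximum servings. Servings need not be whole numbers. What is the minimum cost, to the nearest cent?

Cost per mg of vitamin C: orange $0.0056, spinach $0.0357, carrots $0.1667.
Take 2 servings of orange: +144.0 mg vitamin C for $0.80 (total $0.80, still need 66.0 mg).
Take 3 servings of spinach: +63.0 mg vitamin C for $2.25 (total $3.05, still need 3.0 mg).
Take 1 serving of carrots: +3.0 mg vitamin C for $0.50 (total $3.55, still need 0.0 mg).
Greedy by cheapest-per-mg is optimal for a single linear constraint, so the minimum cost is $3.55.

$3.55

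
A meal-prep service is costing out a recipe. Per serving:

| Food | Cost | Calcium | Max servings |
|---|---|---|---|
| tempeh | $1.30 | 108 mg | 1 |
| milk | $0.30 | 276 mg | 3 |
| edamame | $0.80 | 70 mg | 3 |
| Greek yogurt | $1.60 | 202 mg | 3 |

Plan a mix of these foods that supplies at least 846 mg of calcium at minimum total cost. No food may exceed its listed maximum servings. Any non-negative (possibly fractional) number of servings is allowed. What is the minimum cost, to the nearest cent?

$1.04

Cost per mg of calcium: milk $0.0011, Greek yogurt $0.0079, edamame $0.0114, tempeh $0.0120.
Take 3 servings of milk: +828.0 mg calcium for $0.90 (total $0.90, still need 18.0 mg).
Take 0.08911 servings of Greek yogurt: +18.0 mg calcium for $0.14 (total $1.04, still need 0.0 mg).
Filling from the cheapest source first is optimal under one linear minimum: $1.04.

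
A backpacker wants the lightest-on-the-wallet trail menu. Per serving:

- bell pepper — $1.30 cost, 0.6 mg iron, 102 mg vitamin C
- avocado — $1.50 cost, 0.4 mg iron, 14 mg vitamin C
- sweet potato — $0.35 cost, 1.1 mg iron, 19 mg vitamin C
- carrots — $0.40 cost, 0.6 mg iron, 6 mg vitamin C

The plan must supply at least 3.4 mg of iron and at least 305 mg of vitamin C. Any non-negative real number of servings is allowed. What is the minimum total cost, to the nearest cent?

$4.06

For a min-cost LP with two ≥-constraints, a basic feasible solution has at most two positive variables.
bell pepper only: max(3.4/0.6, 305/102) = 5.667 servings → $7.37.
avocado only: max(3.4/0.4, 305/14) = 21.79 servings → $32.68.
sweet potato only: max(3.4/1.1, 305/19) = 16.05 servings → $5.62.
carrots only: max(3.4/0.6, 305/6) = 50.83 servings → $20.33.
bell pepper + avocado with both tight: 2.296 servings and 5.056 servings → $10.57.
bell pepper + sweet potato with both tight: 2.688 servings and 1.625 servings → $4.06.
bell pepper + carrots with both tight: 2.823 servings and 2.844 servings → $4.81.
avocado + sweet potato: the both-tight solution has a negative serving — not a feasible corner.
avocado + carrots: the both-tight solution has a negative serving — not a feasible corner.
sweet potato + carrots: intersection lies outside the first quadrant.
The minimum over all feasible corners is $4.06.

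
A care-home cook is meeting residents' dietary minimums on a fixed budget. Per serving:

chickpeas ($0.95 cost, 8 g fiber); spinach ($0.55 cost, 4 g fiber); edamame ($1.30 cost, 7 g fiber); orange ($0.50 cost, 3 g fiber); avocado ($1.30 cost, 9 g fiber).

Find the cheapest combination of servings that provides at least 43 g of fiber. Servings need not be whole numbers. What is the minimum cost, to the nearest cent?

$5.11

Cost per g of fiber: chickpeas $0.1187, spinach $0.1375, avocado $0.1444, orange $0.1667, edamame $0.1857.
With no serving limits, use only chickpeas: 43 g / 8 g = 5.375 servings × $0.95 = $5.11.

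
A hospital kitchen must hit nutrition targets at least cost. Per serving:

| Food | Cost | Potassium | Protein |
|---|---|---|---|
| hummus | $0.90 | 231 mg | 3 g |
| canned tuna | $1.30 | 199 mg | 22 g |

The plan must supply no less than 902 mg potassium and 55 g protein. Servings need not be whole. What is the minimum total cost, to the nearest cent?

$4.68

Minimising a linear cost over {potassium ≥ 902, protein ≥ 55, servings ≥ 0} — the optimum is at a vertex, using one or two foods.
hummus only: max(902/231, 55/3) = 18.33 servings → $16.50.
canned tuna only: max(902/199, 55/22) = 4.533 servings → $5.89.
hummus + canned tuna with both tight: 1.984 servings and 2.229 servings → $4.68.
Cheapest feasible corner: $4.68.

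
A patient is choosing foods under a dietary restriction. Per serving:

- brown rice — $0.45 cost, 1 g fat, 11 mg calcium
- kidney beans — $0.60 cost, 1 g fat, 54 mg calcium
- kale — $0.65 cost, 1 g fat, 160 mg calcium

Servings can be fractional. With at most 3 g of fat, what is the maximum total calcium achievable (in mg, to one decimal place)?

Calcium per g fat: kale 160, kidney beans 54, brown rice 11.
With no serving limits, spend the whole fat allowance on kale: 3 g / 1 g × 160 mg = 480.0 mg.

480.0 mg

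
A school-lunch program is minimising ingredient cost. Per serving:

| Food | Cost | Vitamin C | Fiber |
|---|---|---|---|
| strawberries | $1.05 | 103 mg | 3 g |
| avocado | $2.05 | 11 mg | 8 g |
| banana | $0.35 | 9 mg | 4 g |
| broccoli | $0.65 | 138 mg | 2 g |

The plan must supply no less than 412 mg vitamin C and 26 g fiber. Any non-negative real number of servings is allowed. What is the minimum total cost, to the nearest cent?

An LP optimum is at a vertex; with two nutrient constraints at most two foods are used. Check each candidate.
strawberries only: max(412/103, 26/3) = 8.667 servings → $9.10.
avocado only: max(412/11, 26/8) = 37.45 servings → $76.78.
banana only: max(412/9, 26/4) = 45.78 servings → $16.02.
broccoli only: max(412/138, 26/2) = 13 servings → $8.45.
strawberries + avocado with both tight: 3.805 servings and 1.823 servings → $7.73.
strawberries + banana with both tight: 3.673 servings and 3.745 servings → $5.17.
strawberries + broccoli with both targets exact would need a negative amount; discard.
avocado + banana: the both-tight solution has a negative serving — not a feasible corner.
avocado + broccoli with both tight: 2.555 servings and 2.782 servings → $7.05.
banana + broccoli with both tight: 5.176 servings and 2.648 servings → $3.53.
The minimum over all feasible corners is $3.53.

$3.53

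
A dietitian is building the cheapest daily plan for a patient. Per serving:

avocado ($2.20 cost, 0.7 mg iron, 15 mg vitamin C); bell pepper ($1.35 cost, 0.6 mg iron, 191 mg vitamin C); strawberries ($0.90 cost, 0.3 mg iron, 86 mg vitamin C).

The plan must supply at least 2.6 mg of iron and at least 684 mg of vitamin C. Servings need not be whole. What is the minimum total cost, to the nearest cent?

avocado only: max(2.6/0.7, 684/15) = 45.6 servings → $100.32.
bell pepper only: max(2.6/0.6, 684/191) = 4.333 servings → $5.85.
strawberries only: max(2.6/0.3, 684/86) = 8.667 servings → $7.80.
avocado + bell pepper with both tight: 0.6913 servings and 3.527 servings → $6.28.
avocado + strawberries with both tight: 0.3303 servings and 7.896 servings → $7.83.
bell pepper + strawberries: intersection lies outside the first quadrant.
Cheapest feasible corner: $5.85.

$5.85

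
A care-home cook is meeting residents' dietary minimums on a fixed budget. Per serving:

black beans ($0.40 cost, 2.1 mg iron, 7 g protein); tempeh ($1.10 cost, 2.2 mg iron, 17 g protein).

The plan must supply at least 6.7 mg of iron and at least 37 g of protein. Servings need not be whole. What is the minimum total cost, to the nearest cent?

$2.11

black beans only: max(6.7/2.1, 37/7) = 5.286 servings → $2.11.
tempeh only: max(6.7/2.2, 37/17) = 3.045 servings → $3.35.
black beans + tempeh with both tight: 1.601 servings and 1.517 servings → $2.31.
So the least-cost plan costs $2.11.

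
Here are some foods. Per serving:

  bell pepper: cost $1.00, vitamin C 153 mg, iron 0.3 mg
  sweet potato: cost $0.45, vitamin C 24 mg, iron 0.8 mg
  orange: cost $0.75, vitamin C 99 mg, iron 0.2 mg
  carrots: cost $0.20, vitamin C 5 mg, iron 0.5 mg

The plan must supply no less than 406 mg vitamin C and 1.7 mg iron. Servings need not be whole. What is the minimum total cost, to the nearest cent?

bell pepper only: max(406/153, 1.7/0.3) = 5.667 servings → $5.67.
sweet potato only: max(406/24, 1.7/0.8) = 16.92 servings → $7.61.
orange only: max(406/99, 1.7/0.2) = 8.5 servings → $6.38.
carrots only: max(406/5, 1.7/0.5) = 81.2 servings → $16.24.
bell pepper + sweet potato with both tight: 2.465 servings and 1.201 servings → $3.01.
bell pepper + orange with both targets exact would need a negative amount; discard.
bell pepper + carrots with both tight: 2.593 servings and 1.844 servings → $2.96.
sweet potato + orange with both tight: 1.171 servings and 3.817 servings → $3.39.
sweet potato + carrots with both targets exact would need a negative amount; discard.
orange + carrots with both tight: 4.01 servings and 1.796 servings → $3.37.
The minimum over all feasible corners is $2.96.

$2.96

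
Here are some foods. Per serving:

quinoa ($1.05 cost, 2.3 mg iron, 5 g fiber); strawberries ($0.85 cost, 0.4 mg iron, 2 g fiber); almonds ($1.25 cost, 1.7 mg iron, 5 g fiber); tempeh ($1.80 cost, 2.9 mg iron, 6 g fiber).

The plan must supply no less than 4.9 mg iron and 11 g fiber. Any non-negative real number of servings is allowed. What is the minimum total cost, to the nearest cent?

Two binding constraints pin down two serving amounts, so the optimal mix uses at most two foods. The candidates are each food alone (scaled to the tighter of iron/fiber) and each pair with both constraints tight.
quinoa only: max(4.9/2.3, 11/5) = 2.2 servings → $2.31.
strawberries only: max(4.9/0.4, 11/2) = 12.25 servings → $10.41.
almonds only: max(4.9/1.7, 11/5) = 2.882 servings → $3.60.
tempeh only: max(4.9/2.9, 11/6) = 1.833 servings → $3.30.
quinoa + strawberries with both tight: 2.077 servings and 0.3077 servings → $2.44.
quinoa + almonds with both tight: 1.933 servings and 0.2667 servings → $2.36.
quinoa + tempeh: intersection lies outside the first quadrant.
strawberries + almonds: the both-tight solution has a negative serving — not a feasible corner.
strawberries + tempeh with both tight: 0.7353 servings and 1.588 servings → $3.48.
almonds + tempeh with both tight: 0.5814 servings and 1.349 servings → $3.15.
The minimum over all feasible corners is $2.31.

$2.31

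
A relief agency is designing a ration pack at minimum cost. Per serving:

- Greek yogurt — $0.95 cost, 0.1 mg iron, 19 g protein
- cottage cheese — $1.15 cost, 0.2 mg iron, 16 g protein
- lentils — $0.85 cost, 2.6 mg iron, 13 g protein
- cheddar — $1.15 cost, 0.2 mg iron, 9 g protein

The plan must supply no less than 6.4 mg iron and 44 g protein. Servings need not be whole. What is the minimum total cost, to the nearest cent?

Two binding constraints pin down two serving amounts, so the optimal mix uses at most two foods. The candidates are each food alone (scaled to the tighter of iron/protein) and each pair with both constraints tight.
Greek yogurt only: max(6.4/0.1, 44/19) = 64 servings → $60.80.
cottage cheese only: max(6.4/0.2, 44/16) = 32 servings → $36.80.
lentils only: max(6.4/2.6, 44/13) = 3.385 servings → $2.88.
cheddar only: max(6.4/0.2, 44/9) = 32 servings → $36.80.
Greek yogurt + cottage cheese: the both-tight solution has a negative serving — not a feasible corner.
Greek yogurt + lentils with both tight: 0.6486 servings and 2.437 servings → $2.69.
Greek yogurt + cheddar: intersection lies outside the first quadrant.
cottage cheese + lentils with both tight: 0.8 servings and 2.4 servings → $2.96.
cottage cheese + cheddar: the both-tight solution has a negative serving — not a feasible corner.
lentils + cheddar with both tight: 2.346 servings and 1.5 servings → $3.72.
So the least-cost plan costs $2.69.

$2.69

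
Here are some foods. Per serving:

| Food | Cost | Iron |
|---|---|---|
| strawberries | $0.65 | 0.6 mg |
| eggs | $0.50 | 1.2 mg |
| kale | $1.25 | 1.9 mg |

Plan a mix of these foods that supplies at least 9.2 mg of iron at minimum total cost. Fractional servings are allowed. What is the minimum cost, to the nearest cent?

Cost per mg of iron: eggs $0.4167, kale $0.6579, strawberries $1.0833.
With no serving limits, use only eggs: 9.2 mg / 1.2 mg = 7.667 servings × $0.50 = $3.83.

$3.83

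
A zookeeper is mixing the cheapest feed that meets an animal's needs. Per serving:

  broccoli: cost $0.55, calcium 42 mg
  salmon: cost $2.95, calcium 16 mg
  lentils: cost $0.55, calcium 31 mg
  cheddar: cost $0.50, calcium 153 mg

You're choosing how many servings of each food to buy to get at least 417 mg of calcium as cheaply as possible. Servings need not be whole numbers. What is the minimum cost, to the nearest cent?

Cost per mg of calcium: cheddar $0.0033, broccoli $0.0131, lentils $0.0177, salmon $0.1844.
With no serving limits, use only cheddar: 417 mg / 153 mg = 2.725 servings × $0.50 = $1.36.

$1.36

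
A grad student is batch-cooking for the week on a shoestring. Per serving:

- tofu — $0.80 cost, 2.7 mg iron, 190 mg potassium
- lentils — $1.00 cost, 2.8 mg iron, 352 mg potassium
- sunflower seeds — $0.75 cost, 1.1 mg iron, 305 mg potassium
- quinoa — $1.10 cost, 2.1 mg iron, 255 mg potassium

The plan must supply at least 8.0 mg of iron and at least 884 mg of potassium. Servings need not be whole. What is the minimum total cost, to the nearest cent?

$2.72

tofu only: max(8.0/2.7, 884/190) = 4.653 servings → $3.72.
lentils only: max(8.0/2.8, 884/352) = 2.857 servings → $2.86.
sunflower seeds only: max(8.0/1.1, 884/305) = 7.273 servings → $5.45.
quinoa only: max(8.0/2.1, 884/255) = 3.81 servings → $4.19.
tofu + lentils with both tight: 0.8145 servings and 2.072 servings → $2.72.
tofu + sunflower seeds with both tight: 2.388 servings and 1.411 servings → $2.97.
tofu + quinoa with both tight: 0.6342 servings and 2.994 servings → $3.80.
lentils + sunflower seeds with both targets exact would need a negative amount; discard.
lentils + quinoa: the both-tight solution has a negative serving — not a feasible corner.
sunflower seeds + quinoa: intersection lies outside the first quadrant.
Cheapest feasible corner: $2.72.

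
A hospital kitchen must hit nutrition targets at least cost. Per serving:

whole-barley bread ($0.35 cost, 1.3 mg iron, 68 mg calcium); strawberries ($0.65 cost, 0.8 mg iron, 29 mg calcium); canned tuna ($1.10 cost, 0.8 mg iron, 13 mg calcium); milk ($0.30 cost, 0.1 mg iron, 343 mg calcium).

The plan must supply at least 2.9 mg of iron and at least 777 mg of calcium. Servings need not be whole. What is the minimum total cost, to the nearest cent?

$1.29

An LP optimum is at a vertex; with two nutrient constraints at most two foods are used. Check each candidate.
whole-barley bread only: max(2.9/1.3, 777/68) = 11.43 servings → $4.00.
strawberries only: max(2.9/0.8, 777/29) = 26.79 servings → $17.42.
canned tuna only: max(2.9/0.8, 777/13) = 59.77 servings → $65.75.
milk only: max(2.9/0.1, 777/343) = 29 servings → $8.70.
whole-barley bread + strawberries: intersection lies outside the first quadrant.
whole-barley bread + canned tuna: the both-tight solution has a negative serving — not a feasible corner.
whole-barley bread + milk with both tight: 2.088 servings and 1.851 servings → $1.29.
strawberries + canned tuna: the both-tight solution has a negative serving — not a feasible corner.
strawberries + milk with both tight: 3.378 servings and 1.98 servings → $2.79.
canned tuna + milk with both tight: 3.358 servings and 2.138 servings → $4.33.
So the least-cost plan costs $1.29.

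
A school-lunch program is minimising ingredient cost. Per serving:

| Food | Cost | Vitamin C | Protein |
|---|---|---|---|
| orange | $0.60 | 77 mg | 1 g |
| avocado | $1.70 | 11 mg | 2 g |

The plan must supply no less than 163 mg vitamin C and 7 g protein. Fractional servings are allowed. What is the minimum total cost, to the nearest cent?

$4.20

An LP optimum is at a vertex; with two nutrient constraints at most two foods are used. Check each candidate.
orange only: max(163/77, 7/1) = 7 servings → $4.20.
avocado only: max(163/11, 7/2) = 14.82 servings → $25.19.
orange + avocado with both tight: 1.741 servings and 2.629 servings → $5.51.
So the least-cost plan costs $4.20.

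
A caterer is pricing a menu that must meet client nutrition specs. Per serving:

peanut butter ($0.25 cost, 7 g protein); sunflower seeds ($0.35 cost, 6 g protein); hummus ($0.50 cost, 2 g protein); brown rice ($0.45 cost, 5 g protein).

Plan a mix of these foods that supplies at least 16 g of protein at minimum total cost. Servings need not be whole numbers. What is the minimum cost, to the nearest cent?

Cost per g of protein: peanut butter $0.0357, sunflower seeds $0.0583, brown rice $0.0900, hummus $0.2500.
With no serving limits, use only peanut butter: 16 g / 7 g = 2.286 servings × $0.25 = $0.57.

$0.57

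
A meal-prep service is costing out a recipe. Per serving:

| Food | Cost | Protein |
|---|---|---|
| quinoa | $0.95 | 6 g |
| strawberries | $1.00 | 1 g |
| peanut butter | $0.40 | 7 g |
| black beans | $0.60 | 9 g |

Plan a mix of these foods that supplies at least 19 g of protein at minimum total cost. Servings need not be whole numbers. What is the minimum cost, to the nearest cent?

$1.09

Cost per g of protein: peanut butter $0.0571, black beans $0.0667, quinoa $0.1583, strawberries $1.0000.
With no serving limits, use only peanut butter: 19 g / 7 g = 2.714 servings × $0.40 = $1.09.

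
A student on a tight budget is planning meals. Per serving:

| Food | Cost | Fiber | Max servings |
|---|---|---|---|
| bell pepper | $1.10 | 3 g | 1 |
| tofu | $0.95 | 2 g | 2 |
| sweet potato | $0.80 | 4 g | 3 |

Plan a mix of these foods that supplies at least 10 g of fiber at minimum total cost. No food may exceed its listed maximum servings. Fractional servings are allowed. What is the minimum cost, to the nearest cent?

Cost per g of fiber: sweet potato $0.2000, bell pepper $0.3667, tofu $0.4750.
Take 2.5 servings of sweet potato: +10.0 g fiber for $2.00 (total $2.00, still need 0.0 g).
Filling from the cheapest source first is optimal under one linear minimum: $2.00.

$2.00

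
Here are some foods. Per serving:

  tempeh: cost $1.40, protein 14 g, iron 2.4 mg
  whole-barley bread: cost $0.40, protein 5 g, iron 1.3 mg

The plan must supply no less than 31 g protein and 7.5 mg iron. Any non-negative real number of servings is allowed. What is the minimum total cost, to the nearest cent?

For a min-cost LP with two ≥-constraints, a basic feasible solution has at most two positive variables.
tempeh only: max(31/14, 7.5/2.4) = 3.125 servings → $4.38.
whole-barley bread only: max(31/5, 7.5/1.3) = 6.2 servings → $2.48.
tempeh + whole-barley bread with both tight: 0.4516 servings and 4.935 servings → $2.61.
So the least-cost plan costs $2.48.

$2.48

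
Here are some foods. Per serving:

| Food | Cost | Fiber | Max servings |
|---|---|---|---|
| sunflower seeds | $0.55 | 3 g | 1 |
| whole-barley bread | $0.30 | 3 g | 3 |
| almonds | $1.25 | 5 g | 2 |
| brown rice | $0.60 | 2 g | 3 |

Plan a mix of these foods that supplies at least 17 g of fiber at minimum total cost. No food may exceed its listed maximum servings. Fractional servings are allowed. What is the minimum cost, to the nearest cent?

$2.70

Cost per g of fiber: whole-barley bread $0.1000, sunflower seeds $0.1833, almonds $0.2500, brown rice $0.3000.
Take 3 servings of whole-barley bread: +9.0 g fiber for $0.90 (total $0.90, still need 8.0 g).
Take 1 serving of sunflower seeds: +3.0 g fiber for $0.55 (total $1.45, still need 5.0 g).
Take 1 serving of almonds: +5.0 g fiber for $1.25 (total $2.70, still need 0.0 g).
Filling from the cheapest source first is optimal under one linear minimum: $2.70.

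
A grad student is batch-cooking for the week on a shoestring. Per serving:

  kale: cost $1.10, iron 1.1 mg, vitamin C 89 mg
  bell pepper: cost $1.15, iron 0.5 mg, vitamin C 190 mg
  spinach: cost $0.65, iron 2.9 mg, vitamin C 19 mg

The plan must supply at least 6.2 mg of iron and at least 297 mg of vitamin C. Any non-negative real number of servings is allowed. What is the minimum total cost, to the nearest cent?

Compare the cost at each extreme point of the feasible region.
kale only: max(6.2/1.1, 297/89) = 5.636 servings → $6.20.
bell pepper only: max(6.2/0.5, 297/190) = 12.4 servings → $14.26.
spinach only: max(6.2/2.9, 297/19) = 15.63 servings → $10.16.
kale + bell pepper: the both-tight solution has a negative serving — not a feasible corner.
kale + spinach with both tight: 3.134 servings and 0.949 servings → $4.06.
bell pepper + spinach with both tight: 1.373 servings and 1.901 servings → $2.81.
Cheapest feasible corner: $2.81.

$2.81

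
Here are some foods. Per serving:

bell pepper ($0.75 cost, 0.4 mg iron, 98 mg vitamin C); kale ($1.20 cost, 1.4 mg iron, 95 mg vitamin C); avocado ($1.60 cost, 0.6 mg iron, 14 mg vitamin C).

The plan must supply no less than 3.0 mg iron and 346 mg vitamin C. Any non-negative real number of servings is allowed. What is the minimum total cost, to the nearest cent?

This is a tiny linear program; its minimum lies at a vertex of the feasible set. List the vertices and price them.
bell pepper only: max(3.0/0.4, 346/98) = 7.5 servings → $5.62.
kale only: max(3.0/1.4, 346/95) = 3.642 servings → $4.37.
avocado only: max(3.0/0.6, 346/14) = 24.71 servings → $39.54.
bell pepper + kale with both tight: 2.01 servings and 1.569 servings → $3.39.
bell pepper + avocado with both tight: 3.113 servings and 2.925 servings → $7.01.
kale + avocado: the both-tight solution has a negative serving — not a feasible corner.
Cheapest feasible corner: $3.39.

$3.39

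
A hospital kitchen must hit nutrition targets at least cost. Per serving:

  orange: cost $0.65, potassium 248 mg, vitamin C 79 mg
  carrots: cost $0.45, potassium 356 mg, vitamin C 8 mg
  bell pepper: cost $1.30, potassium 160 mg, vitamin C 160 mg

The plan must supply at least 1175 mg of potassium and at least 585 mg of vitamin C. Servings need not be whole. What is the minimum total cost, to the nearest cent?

$4.78

Two binding constraints pin down two serving amounts, so the optimal mix uses at most two foods. The candidates are each food alone (scaled to the tighter of potassium/vitamin C) and each pair with both constraints tight.
orange only: max(1175/248, 585/79) = 7.405 servings → $4.81.
carrots only: max(1175/356, 585/8) = 73.12 servings → $32.91.
bell pepper only: max(1175/160, 585/160) = 7.344 servings → $9.55.
orange + carrots with both targets exact would need a negative amount; discard.
orange + bell pepper with both tight: 3.491 servings and 1.933 servings → $4.78.
carrots + bell pepper with both tight: 1.695 servings and 3.571 servings → $5.41.
The minimum over all feasible corners is $4.78.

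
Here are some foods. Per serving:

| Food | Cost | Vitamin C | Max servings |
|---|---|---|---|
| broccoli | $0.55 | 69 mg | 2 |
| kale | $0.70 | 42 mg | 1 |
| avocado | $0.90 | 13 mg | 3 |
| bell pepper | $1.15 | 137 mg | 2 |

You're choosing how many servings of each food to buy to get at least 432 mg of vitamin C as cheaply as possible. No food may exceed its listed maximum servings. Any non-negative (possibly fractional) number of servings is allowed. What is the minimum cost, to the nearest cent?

Cost per mg of vitamin C: broccoli $0.0080, bell pepper $0.0084, kale $0.0167, avocado $0.0692.
Take 2 servings of broccoli: +138.0 mg vitamin C for $1.10 (total $1.10, still need 294.0 mg).
Take 2 servings of bell pepper: +274.0 mg vitamin C for $2.30 (total $3.40, still need 20.0 mg).
Take 0.4762 servings of kale: +20.0 mg vitamin C for $0.33 (total $3.73, still need 0.0 mg).
Greedy by cheapest-per-mg is optimal for a single linear constraint, so the minimum cost is $3.73.

$3.73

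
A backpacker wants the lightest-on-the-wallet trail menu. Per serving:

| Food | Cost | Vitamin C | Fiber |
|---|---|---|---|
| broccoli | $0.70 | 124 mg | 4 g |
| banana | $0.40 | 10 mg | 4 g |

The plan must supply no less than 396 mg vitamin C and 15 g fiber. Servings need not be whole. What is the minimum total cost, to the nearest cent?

$2.44

Compare the cost at each extreme point of the feasible region.
broccoli only: max(396/124, 15/4) = 3.75 servings → $2.62.
banana only: max(396/10, 15/4) = 39.6 servings → $15.84.
broccoli + banana with both tight: 3.145 servings and 0.6053 servings → $2.44.
Cheapest feasible corner: $2.44.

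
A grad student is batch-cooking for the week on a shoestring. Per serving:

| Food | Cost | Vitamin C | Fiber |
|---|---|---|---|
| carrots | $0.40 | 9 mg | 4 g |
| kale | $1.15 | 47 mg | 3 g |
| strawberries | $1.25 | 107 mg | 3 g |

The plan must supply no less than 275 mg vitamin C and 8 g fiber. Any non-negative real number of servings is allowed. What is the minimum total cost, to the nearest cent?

Minimising a linear cost over {vitamin C ≥ 275, fiber ≥ 8, servings ≥ 0} — the optimum is at a vertex, using one or two foods.
carrots only: max(275/9, 8/4) = 30.56 servings → $12.22.
kale only: max(275/47, 8/3) = 5.851 servings → $6.73.
strawberries only: max(275/107, 8/3) = 2.667 servings → $3.33.
carrots + kale: the both-tight solution has a negative serving — not a feasible corner.
carrots + strawberries with both tight: 0.07731 servings and 2.564 servings → $3.24.
kale + strawberries with both tight: 0.1722 servings and 2.494 servings → $3.32.
Cheapest feasible corner: $3.24.

$3.24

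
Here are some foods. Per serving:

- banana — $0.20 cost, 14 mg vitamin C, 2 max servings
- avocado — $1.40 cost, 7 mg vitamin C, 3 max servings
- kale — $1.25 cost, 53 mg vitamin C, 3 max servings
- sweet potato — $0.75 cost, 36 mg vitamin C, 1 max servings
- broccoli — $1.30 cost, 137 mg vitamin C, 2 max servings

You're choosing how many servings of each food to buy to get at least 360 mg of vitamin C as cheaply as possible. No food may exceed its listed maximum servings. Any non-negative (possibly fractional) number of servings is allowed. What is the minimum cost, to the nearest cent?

Cost per mg of vitamin C: broccoli $0.0095, banana $0.0143, sweet potato $0.0208, kale $0.0236, avocado $0.2000.
Take 2 servings of broccoli: +274.0 mg vitamin C for $2.60 (total $2.60, still need 86.0 mg).
Take 2 servings of banana: +28.0 mg vitamin C for $0.40 (total $3.00, still need 58.0 mg).
Take 1 serving of sweet potato: +36.0 mg vitamin C for $0.75 (total $3.75, still need 22.0 mg).
Take 0.4151 servings of kale: +22.0 mg vitamin C for $0.52 (total $4.27, still need 0.0 mg).
Filling from the cheapest source first is optimal under one linear minimum: $4.27.

$4.27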